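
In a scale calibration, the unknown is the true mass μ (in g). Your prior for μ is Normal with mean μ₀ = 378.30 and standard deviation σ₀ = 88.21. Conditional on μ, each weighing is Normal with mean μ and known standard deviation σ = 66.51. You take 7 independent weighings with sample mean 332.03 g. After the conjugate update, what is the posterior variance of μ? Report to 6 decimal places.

For Normal data with known variance σ², a Normal(μ₀, σ₀²) prior on μ is conjugate. Posterior precision = 1/σ₀² + n/σ²; posterior mean is the precision-weighted average of μ₀ and x̄.
σ₀² = 88.21² = 7781.0041, σ² = 66.51² = 4423.5801; σ² + n·σ₀² = 4423.5801 + 7·7781.0041 = 58890.6088.
Posterior precision = 1/σ₀² + n/σ² = 1/7781.0041 + 7/4423.5801 = (σ² + n·σ₀²)/(σ₀²σ²) = 58890.6088/(7781.0041·4423.5801); posterior variance σₙ² = σ₀²σ²/(σ² + n·σ₀²) = 7781.0041·4423.5801/58890.6088 = 584.471711.

584.471711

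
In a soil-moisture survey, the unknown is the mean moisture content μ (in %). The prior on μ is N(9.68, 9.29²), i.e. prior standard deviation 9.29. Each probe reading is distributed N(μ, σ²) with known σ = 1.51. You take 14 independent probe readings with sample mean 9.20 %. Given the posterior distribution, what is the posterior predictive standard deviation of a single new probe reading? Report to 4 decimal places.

1.5629

For Normal data with known variance σ², a Normal(μ₀, σ₀²) prior on μ is conjugate. Posterior precision = 1/σ₀² + n/σ²; posterior mean is the precision-weighted average of μ₀ and x̄.
σ₀² = 9.29² = 86.3041, σ² = 1.51² = 2.2801; σ² + n·σ₀² = 2.2801 + 14·86.3041 = 1210.5375.
Posterior precision = 1/σ₀² + n/σ² = 1/86.3041 + 14/2.2801 = (σ² + n·σ₀²)/(σ₀²σ²) = 1210.5375/(86.3041·2.2801); posterior variance σₙ² = σ₀²σ²/(σ² + n·σ₀²) = 86.3041·2.2801/1210.5375 = 0.162558.
Predictive variance for one new observation = σₙ² + σ² = 86.3041·2.2801/1210.5375 + 2.2801 = σ²·(σ₀² + 1210.5375)/1210.5375 = 2.2801·1296.8416/1210.5375 = 2.442658; SD = √(2.2801·1296.8416/1210.5375) = 1.5629.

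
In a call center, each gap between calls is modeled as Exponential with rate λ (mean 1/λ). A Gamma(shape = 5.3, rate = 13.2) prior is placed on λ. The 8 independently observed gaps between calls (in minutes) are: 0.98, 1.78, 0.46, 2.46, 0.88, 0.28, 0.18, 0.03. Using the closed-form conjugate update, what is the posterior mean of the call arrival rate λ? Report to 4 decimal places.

0.6568

With a Gamma(shape α, rate β) prior on the exponential rate λ, the posterior after n observations with total T = Σxᵢ is Gamma(α+n, β+T).
Sum of observations T = 7.05 minutes; n = 8.
Posterior: Gamma(5.3+8, 13.2+7.05) = Gamma(13.3, 20.25).
Posterior mean of λ = α/β = 13.3/20.25 = 0.6568.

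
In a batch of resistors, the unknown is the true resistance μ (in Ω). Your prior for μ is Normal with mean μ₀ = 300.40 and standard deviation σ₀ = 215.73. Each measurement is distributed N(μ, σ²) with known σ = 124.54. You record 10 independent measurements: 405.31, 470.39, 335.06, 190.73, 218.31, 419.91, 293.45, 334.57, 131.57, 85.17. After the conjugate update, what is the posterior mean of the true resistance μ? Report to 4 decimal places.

288.8325

For Normal data with known variance σ², a Normal(μ₀, σ₀²) prior on μ is conjugate. Posterior precision = 1/σ₀² + n/σ²; posterior mean is the precision-weighted average of μ₀ and x̄.
Σxᵢ = 405.31 + 470.39 + 335.06 + 190.73 + 218.31 + 419.91 + 293.45 + 334.57 + 131.57 + 85.17 = 2884.47, so n·x̄ = 2884.47.
σ₀² = 215.73² = 46539.4329, σ² = 124.54² = 15510.2116; σ² + n·σ₀² = 15510.2116 + 10·46539.4329 = 480904.5406.
Posterior mean = (μ₀/σ₀² + n·x̄/σ²)/(1/σ₀² + n/σ²) = (σ²·μ₀ + σ₀²·n·x̄)/(σ² + n·σ₀²) = (15510.2116·300.40 + 46539.4329·2884.47)/480904.5406 = 138900865.581703/480904.5406 = 288.8325.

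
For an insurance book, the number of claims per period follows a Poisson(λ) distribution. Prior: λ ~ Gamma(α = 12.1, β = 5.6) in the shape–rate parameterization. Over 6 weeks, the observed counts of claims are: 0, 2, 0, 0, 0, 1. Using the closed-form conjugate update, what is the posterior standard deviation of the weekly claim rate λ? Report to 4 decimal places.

With a Gamma(shape α, rate β) prior, the Poisson likelihood is conjugate: the posterior is Gamma(α + ΣXᵢ, β + n).
Sum of counts S = 3 over n = 6 weeks.
Posterior: Gamma(α+S, β+n) = Gamma(12.1+3, 5.6+6) = Gamma(15.1, 11.6).
SD = √α/β = √15.1/11.6 = 0.3350.

0.3350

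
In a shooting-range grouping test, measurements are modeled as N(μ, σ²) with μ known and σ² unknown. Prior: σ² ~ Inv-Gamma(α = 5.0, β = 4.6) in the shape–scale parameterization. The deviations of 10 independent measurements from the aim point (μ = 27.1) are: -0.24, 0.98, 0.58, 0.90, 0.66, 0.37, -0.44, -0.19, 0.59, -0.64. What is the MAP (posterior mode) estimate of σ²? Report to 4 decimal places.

0.5875

With known mean μ and an Inverse-Gamma(α, β) prior on σ², the Normal likelihood is conjugate: posterior is Inv-Gamma(α + n/2, β + Σ(xᵢ−μ)²/2).
Σ(xᵢ−μ)² = (-0.24)² + (0.98)² + (0.58)² + (0.90)² + (0.66)² + (0.37)² + (-0.44)² + (-0.19)² + (0.59)² + (-0.64)² = 3.7243.
Posterior: Inv-Gamma(5.0 + 10/2, 4.6 + 3.7243/2) = Inv-Gamma(10.00, 6.46215).
Mode = β/(α+1) = 6.46215/11.00 = 0.5875.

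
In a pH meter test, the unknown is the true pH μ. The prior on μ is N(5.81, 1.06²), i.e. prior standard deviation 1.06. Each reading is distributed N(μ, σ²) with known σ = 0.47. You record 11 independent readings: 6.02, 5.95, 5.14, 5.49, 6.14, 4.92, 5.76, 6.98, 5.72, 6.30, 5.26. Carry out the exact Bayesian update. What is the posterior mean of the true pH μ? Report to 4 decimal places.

For Normal data with known variance σ², a Normal(μ₀, σ₀²) prior on μ is conjugate. Posterior precision = 1/σ₀² + n/σ²; posterior mean is the precision-weighted average of μ₀ and x̄.
Σxᵢ = 6.02 + 5.95 + 5.14 + 5.49 + 6.14 + 4.92 + 5.76 + 6.98 + 5.72 + 6.30 + 5.26 = 63.68, so n·x̄ = 63.68.
σ₀² = 1.06² = 1.1236, σ² = 0.47² = 0.2209; σ² + n·σ₀² = 0.2209 + 11·1.1236 = 12.5805.
Posterior mean = (μ₀/σ₀² + n·x̄/σ²)/(1/σ₀² + n/σ²) = (σ²·μ₀ + σ₀²·n·x̄)/(σ² + n·σ₀²) = (0.2209·5.81 + 1.1236·63.68)/12.5805 = 72.834277/12.5805 = 5.7895.

5.7895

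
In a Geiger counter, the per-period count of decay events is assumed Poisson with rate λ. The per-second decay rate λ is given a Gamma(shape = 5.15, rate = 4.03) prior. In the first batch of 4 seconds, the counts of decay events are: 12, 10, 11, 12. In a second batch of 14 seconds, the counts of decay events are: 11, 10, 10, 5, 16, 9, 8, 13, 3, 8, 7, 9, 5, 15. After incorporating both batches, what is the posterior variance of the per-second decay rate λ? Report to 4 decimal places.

With a Gamma(shape α, rate β) prior, the Poisson likelihood is conjugate: the posterior is Gamma(α + ΣXᵢ, β + n).
Batch 1: sum of counts S = 45 over n = 4 seconds.
After batch 1: Gamma(α+S, β+n) = Gamma(5.15+45, 4.03+4) = Gamma(50.15, 8.03).
Batch 2: sum of counts S = 129 over n = 14 seconds.
After batch 2: Gamma(α+S, β+n) = Gamma(50.15+129, 8.03+14) = Gamma(179.15, 22.03).
Var = α/β² = 179.15/22.03² = 0.3691.

0.3691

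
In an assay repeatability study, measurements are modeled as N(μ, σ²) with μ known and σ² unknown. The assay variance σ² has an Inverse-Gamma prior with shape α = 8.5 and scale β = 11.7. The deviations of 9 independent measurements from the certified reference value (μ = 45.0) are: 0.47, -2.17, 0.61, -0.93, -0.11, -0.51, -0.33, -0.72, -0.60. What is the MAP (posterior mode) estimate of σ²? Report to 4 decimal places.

1.1009

With known mean μ and an Inverse-Gamma(α, β) prior on σ², the Normal likelihood is conjugate: posterior is Inv-Gamma(α + n/2, β + Σ(xᵢ−μ)²/2).
Σ(xᵢ−μ)² = (0.47)² + (-2.17)² + (0.61)² + (-0.93)² + (-0.11)² + (-0.51)² + (-0.33)² + (-0.72)² + (-0.60)² = 7.4263.
Posterior: Inv-Gamma(8.5 + 9/2, 11.7 + 7.4263/2) = Inv-Gamma(13.00, 15.41315).
Mode = β/(α+1) = 15.41315/14.00 = 1.1009.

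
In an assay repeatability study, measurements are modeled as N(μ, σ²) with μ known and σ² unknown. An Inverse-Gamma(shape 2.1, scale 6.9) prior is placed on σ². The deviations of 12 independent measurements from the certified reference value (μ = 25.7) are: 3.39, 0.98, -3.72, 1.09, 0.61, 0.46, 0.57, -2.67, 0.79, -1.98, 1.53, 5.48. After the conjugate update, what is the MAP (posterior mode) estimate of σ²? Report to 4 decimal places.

With known mean μ and an Inverse-Gamma(α, β) prior on σ², the Normal likelihood is conjugate: posterior is Inv-Gamma(α + n/2, β + Σ(xᵢ−μ)²/2).
Σ(xᵢ−μ)² = (3.39)² + (0.98)² + (-3.72)² + (1.09)² + (0.61)² + (0.46)² + (0.57)² + (-2.67)² + (0.79)² + (-1.98)² + (1.53)² + (5.48)² = 72.4323.
Posterior: Inv-Gamma(2.1 + 12/2, 6.9 + 72.4323/2) = Inv-Gamma(8.10, 43.11615).
Mode = β/(α+1) = 43.11615/9.10 = 4.7380.

4.7380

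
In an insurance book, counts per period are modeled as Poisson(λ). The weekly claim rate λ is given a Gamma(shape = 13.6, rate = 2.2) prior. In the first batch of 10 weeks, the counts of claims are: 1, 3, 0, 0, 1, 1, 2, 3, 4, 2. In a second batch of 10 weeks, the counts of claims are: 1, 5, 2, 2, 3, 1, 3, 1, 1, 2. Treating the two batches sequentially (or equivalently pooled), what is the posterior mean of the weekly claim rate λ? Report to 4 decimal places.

2.3243

With a Gamma(shape α, rate β) prior, the Poisson likelihood is conjugate: the posterior is Gamma(α + ΣXᵢ, β + n).
Batch 1: sum of counts S = 17 over n = 10 weeks.
After batch 1: Gamma(α+S, β+n) = Gamma(13.6+17, 2.2+10) = Gamma(30.6, 12.2).
Batch 2: sum of counts S = 21 over n = 10 weeks.
After batch 2: Gamma(α+S, β+n) = Gamma(30.6+21, 12.2+10) = Gamma(51.6, 22.2).
Posterior mean = α/β = 51.6/22.2 = 2.3243.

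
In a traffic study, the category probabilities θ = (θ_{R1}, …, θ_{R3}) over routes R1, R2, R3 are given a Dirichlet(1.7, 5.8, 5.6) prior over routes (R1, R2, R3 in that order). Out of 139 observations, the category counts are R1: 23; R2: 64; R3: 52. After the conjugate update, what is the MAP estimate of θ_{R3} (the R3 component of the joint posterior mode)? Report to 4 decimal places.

The Dirichlet prior is conjugate to the Multinomial likelihood: each posterior αⱼ = prior αⱼ + observed count nⱼ.
Posterior concentration: (24.7, 69.8, 57.6), total = 152.1.
Joint mode component: (α_{R3}−1)/(Σα−K) = 56.6/149.1 = 0.3796.

0.3796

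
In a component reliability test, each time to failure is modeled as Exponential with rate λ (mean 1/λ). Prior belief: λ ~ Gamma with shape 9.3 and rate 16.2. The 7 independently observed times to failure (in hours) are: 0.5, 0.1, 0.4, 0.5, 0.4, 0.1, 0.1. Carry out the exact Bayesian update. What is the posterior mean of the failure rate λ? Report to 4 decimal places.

0.8907

With a Gamma(shape α, rate β) prior on the exponential rate λ, the posterior after n observations with total T = Σxᵢ is Gamma(α+n, β+T).
Sum of observations T = 2.1 hours; n = 7.
Posterior: Gamma(9.3+7, 16.2+2.1) = Gamma(16.3, 18.3).
Posterior mean of λ = α/β = 16.3/18.3 = 0.8907.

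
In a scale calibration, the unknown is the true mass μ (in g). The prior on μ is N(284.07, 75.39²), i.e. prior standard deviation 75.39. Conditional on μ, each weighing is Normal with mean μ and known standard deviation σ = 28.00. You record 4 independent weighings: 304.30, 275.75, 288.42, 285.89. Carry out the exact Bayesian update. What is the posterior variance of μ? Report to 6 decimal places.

189.466280

For Normal data with known variance σ², a Normal(μ₀, σ₀²) prior on μ is conjugate. Posterior precision = 1/σ₀² + n/σ²; posterior mean is the precision-weighted average of μ₀ and x̄.
σ₀² = 75.39² = 5683.6521, σ² = 28.00² = 784; σ² + n·σ₀² = 784 + 4·5683.6521 = 23518.6084.
Posterior precision = 1/σ₀² + n/σ² = 1/5683.6521 + 4/784 = (σ² + n·σ₀²)/(σ₀²σ²) = 23518.6084/(5683.6521·784); posterior variance σₙ² = σ₀²σ²/(σ² + n·σ₀²) = 5683.6521·784/23518.6084 = 189.466280.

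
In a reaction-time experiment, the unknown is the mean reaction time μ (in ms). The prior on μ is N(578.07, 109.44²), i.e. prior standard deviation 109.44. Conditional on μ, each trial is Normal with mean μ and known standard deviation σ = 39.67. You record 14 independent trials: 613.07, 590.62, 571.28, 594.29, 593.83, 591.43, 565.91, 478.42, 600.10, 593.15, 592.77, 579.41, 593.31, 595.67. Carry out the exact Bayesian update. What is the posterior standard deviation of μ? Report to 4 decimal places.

10.5528

For Normal data with known variance σ², a Normal(μ₀, σ₀²) prior on μ is conjugate. Posterior precision = 1/σ₀² + n/σ²; posterior mean is the precision-weighted average of μ₀ and x̄.
σ₀² = 109.44² = 11977.1136, σ² = 39.67² = 1573.7089; σ² + n·σ₀² = 1573.7089 + 14·11977.1136 = 169253.2993.
Posterior precision = 1/σ₀² + n/σ² = 1/11977.1136 + 14/1573.7089 = (σ² + n·σ₀²)/(σ₀²σ²) = 169253.2993/(11977.1136·1573.7089); posterior variance σₙ² = σ₀²σ²/(σ² + n·σ₀²) = 11977.1136·1573.7089/169253.2993 = 111.362617.
Posterior SD = √σₙ² = √(11977.1136·1573.7089/169253.2993) = 10.5528.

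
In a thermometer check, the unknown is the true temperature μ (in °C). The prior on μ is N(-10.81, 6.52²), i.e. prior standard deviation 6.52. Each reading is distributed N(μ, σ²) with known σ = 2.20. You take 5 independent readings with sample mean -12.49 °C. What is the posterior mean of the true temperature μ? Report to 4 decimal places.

-12.4526

For Normal data with known variance σ², a Normal(μ₀, σ₀²) prior on μ is conjugate. Posterior precision = 1/σ₀² + n/σ²; posterior mean is the precision-weighted average of μ₀ and x̄.
n·x̄ = 5·(-12.49) = -62.45.
σ₀² = 6.52² = 42.5104, σ² = 2.20² = 4.84; σ² + n·σ₀² = 4.84 + 5·42.5104 = 217.392.
Posterior mean = (μ₀/σ₀² + n·x̄/σ²)/(1/σ₀² + n/σ²) = (σ²·μ₀ + σ₀²·n·x̄)/(σ² + n·σ₀²) = (4.84·(-10.81) + 42.5104·(-62.45))/217.392 = -2707.09488/217.392 = -12.4526.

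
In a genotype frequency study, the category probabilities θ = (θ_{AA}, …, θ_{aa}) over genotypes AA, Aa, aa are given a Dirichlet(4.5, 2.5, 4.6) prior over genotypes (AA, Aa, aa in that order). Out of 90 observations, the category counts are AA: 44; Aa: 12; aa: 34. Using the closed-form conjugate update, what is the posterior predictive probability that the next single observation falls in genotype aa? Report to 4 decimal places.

0.3799

The Dirichlet prior is conjugate to the Multinomial likelihood: each posterior αⱼ = prior αⱼ + observed count nⱼ.
Posterior concentration: (48.5, 14.5, 38.6), total = 101.6.
P(next = aa | data) = α_{aa}/Σα = 0.3799.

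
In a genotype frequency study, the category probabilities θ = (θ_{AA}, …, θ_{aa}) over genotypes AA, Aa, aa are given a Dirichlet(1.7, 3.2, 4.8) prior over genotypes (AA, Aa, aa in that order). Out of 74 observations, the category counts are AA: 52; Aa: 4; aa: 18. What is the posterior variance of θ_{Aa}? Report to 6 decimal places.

The Dirichlet prior is conjugate to the Multinomial likelihood: each posterior αⱼ = prior αⱼ + observed count nⱼ.
Posterior concentration: (53.7, 7.2, 22.8), total = 83.7.
Var[θ_j] = α_j(Σα−α_j)/((Σα)²(Σα+1)) = 7.2·76.5/(83.7²·84.7) = 0.000928.

0.000928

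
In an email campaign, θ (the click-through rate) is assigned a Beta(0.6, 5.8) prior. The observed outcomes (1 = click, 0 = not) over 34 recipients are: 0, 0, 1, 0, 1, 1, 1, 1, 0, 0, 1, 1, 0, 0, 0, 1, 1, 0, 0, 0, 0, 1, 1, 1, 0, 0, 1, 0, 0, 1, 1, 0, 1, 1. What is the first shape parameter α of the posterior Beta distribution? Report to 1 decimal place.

17.6

The Beta prior is conjugate to a Binomial/Bernoulli likelihood; the update adds successes to α and failures to β.
Posterior: Beta(α+k, β+n−k) = Beta(0.6+17, 5.8+17) = Beta(17.6, 22.8).
Posterior α = 17.6.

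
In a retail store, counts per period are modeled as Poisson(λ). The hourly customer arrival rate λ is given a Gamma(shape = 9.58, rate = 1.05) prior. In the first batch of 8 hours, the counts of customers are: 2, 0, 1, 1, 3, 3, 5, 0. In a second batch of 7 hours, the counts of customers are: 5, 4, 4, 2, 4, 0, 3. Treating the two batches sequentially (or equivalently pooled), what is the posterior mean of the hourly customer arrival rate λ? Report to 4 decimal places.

With a Gamma(shape α, rate β) prior, the Poisson likelihood is conjugate: the posterior is Gamma(α + ΣXᵢ, β + n).
Batch 1: sum of counts S = 15 over n = 8 hours.
After batch 1: Gamma(α+S, β+n) = Gamma(9.58+15, 1.05+8) = Gamma(24.58, 9.05).
Batch 2: sum of counts S = 22 over n = 7 hours.
After batch 2: Gamma(α+S, β+n) = Gamma(24.58+22, 9.05+7) = Gamma(46.58, 16.05).
Posterior mean = α/β = 46.58/16.05 = 2.9022.

2.9022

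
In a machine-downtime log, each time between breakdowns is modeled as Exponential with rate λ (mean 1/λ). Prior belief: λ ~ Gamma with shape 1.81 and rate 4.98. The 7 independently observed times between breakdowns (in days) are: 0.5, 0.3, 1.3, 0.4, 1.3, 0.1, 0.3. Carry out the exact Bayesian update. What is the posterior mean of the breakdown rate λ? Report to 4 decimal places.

0.9597

With a Gamma(shape α, rate β) prior on the exponential rate λ, the posterior after n observations with total T = Σxᵢ is Gamma(α+n, β+T).
Sum of observations T = 4.2 days; n = 7.
Posterior: Gamma(1.81+7, 4.98+4.2) = Gamma(8.81, 9.18).
Posterior mean of λ = α/β = 8.81/9.18 = 0.9597.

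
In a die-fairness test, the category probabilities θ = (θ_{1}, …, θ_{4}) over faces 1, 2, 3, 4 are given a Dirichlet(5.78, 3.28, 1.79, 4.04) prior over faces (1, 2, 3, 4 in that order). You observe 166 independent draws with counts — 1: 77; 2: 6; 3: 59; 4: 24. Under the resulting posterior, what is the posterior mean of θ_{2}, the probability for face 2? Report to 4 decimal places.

The Dirichlet prior is conjugate to the Multinomial likelihood: each posterior αⱼ = prior αⱼ + observed count nⱼ.
Posterior concentration: (82.78, 9.28, 60.79, 28.04), total = 180.89.
E[θ_{2}|data] = α_{2}/Σα = 9.28/180.89 = 0.0513.

0.0513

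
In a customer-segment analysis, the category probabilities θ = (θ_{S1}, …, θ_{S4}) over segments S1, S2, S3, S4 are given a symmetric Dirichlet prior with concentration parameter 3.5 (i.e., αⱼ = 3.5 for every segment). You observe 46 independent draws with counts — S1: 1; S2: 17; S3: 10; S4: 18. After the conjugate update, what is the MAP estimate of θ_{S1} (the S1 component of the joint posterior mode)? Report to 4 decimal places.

The Dirichlet prior is conjugate to the Multinomial likelihood: each posterior αⱼ = prior αⱼ + observed count nⱼ.
Posterior concentration: (4.5, 20.5, 13.5, 21.5), total = 60.0.
Joint mode component: (α_{S1}−1)/(Σα−K) = 3.5/56.0 = 0.0625.

0.0625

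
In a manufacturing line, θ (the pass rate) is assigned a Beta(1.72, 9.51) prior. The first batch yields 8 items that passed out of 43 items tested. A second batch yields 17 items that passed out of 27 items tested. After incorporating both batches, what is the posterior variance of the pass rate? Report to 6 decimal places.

0.002684

The Beta prior is conjugate to a Binomial/Bernoulli likelihood; the update adds successes to α and failures to β.
After batch 1: Beta(1.72+8, 9.51+35) = Beta(9.72, 44.51).
After batch 2: Beta(9.72+17, 44.51+10) = Beta(26.72, 54.51).
Var = αβ/((α+β)²(α+β+1)) = 26.72·54.51/(81.23²·82.23) = 0.002684.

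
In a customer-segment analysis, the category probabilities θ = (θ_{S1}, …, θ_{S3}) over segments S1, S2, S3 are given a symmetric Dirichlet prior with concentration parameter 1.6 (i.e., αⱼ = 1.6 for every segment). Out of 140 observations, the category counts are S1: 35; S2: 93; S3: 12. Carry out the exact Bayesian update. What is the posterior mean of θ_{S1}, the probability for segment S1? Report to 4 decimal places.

0.2528

The Dirichlet prior is conjugate to the Multinomial likelihood: each posterior αⱼ = prior αⱼ + observed count nⱼ.
Posterior concentration: (36.6, 94.6, 13.6), total = 144.8.
E[θ_{S1}|data] = α_{S1}/Σα = 36.6/144.8 = 0.2528.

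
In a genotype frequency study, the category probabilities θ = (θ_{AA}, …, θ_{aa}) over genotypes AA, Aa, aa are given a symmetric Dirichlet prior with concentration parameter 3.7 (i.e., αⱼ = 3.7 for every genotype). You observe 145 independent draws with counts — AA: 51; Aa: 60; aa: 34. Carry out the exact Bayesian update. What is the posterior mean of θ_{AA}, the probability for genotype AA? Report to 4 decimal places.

0.3504

The Dirichlet prior is conjugate to the Multinomial likelihood: each posterior αⱼ = prior αⱼ + observed count nⱼ.
Posterior concentration: (54.7, 63.7, 37.7), total = 156.1.
E[θ_{AA}|data] = α_{AA}/Σα = 54.7/156.1 = 0.3504.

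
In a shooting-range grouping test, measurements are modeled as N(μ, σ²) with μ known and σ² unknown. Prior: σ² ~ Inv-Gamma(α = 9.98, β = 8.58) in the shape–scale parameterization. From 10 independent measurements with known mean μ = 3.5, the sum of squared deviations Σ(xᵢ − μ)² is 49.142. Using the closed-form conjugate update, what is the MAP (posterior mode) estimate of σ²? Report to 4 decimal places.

2.0745

With known mean μ and an Inverse-Gamma(α, β) prior on σ², the Normal likelihood is conjugate: posterior is Inv-Gamma(α + n/2, β + Σ(xᵢ−μ)²/2).
Posterior: Inv-Gamma(9.98 + 10/2, 8.58 + 49.142/2) = Inv-Gamma(14.98, 33.1510).
Mode = β/(α+1) = 33.1510/15.98 = 2.0745.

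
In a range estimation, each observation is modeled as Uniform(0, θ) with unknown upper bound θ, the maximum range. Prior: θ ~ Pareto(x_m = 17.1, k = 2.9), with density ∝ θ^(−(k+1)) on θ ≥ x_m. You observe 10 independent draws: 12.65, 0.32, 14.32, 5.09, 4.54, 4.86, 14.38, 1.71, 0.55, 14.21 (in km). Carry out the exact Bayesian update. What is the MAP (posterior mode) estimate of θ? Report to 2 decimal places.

17.10

A Pareto(scale x_m, shape k) prior on the upper bound θ of Uniform(0, θ) is conjugate: posterior is Pareto(max(x_m, max xᵢ), k + n).
Sample maximum = 14.38; prior scale x_m = 17.1 → posterior scale = max = 17.10.
Posterior shape = 2.9 + 10 = 12.9.
The Pareto density is decreasing on [x_m, ∞), so the mode is x_m = 17.10.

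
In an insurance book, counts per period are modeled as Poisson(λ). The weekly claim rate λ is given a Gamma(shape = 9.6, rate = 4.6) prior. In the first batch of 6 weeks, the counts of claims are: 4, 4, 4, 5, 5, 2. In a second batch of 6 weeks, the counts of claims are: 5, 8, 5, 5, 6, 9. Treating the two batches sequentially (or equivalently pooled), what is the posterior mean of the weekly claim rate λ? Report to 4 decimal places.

With a Gamma(shape α, rate β) prior, the Poisson likelihood is conjugate: the posterior is Gamma(α + ΣXᵢ, β + n).
Batch 1: sum of counts S = 24 over n = 6 weeks.
After batch 1: Gamma(α+S, β+n) = Gamma(9.6+24, 4.6+6) = Gamma(33.6, 10.6).
Batch 2: sum of counts S = 38 over n = 6 weeks.
After batch 2: Gamma(α+S, β+n) = Gamma(33.6+38, 10.6+6) = Gamma(71.6, 16.6).
Posterior mean = α/β = 71.6/16.6 = 4.3133.

4.3133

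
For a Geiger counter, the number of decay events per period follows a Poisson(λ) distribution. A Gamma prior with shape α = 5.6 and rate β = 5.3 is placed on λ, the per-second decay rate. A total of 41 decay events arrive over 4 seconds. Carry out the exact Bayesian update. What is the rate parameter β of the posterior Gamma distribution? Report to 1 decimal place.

With a Gamma(shape α, rate β) prior, the Poisson likelihood is conjugate: the posterior is Gamma(α + ΣXᵢ, β + n).
Posterior: Gamma(α+S, β+n) = Gamma(5.6+41, 5.3+4) = Gamma(46.6, 9.3).
Posterior β = 9.3.

9.3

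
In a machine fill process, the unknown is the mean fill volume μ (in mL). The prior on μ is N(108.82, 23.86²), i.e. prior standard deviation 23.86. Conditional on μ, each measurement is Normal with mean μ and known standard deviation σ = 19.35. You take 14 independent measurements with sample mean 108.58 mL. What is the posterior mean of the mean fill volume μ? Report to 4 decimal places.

108.5908

For Normal data with known variance σ², a Normal(μ₀, σ₀²) prior on μ is conjugate. Posterior precision = 1/σ₀² + n/σ²; posterior mean is the precision-weighted average of μ₀ and x̄.
n·x̄ = 14·108.58 = 1520.12.
σ₀² = 23.86² = 569.2996, σ² = 19.35² = 374.4225; σ² + n·σ₀² = 374.4225 + 14·569.2996 = 8344.6169.
Posterior mean = (μ₀/σ₀² + n·x̄/σ²)/(1/σ₀² + n/σ²) = (σ²·μ₀ + σ₀²·n·x̄)/(σ² + n·σ₀²) = (374.4225·108.82 + 569.2996·1520.12)/8344.6169 = 906148.364402/8344.6169 = 108.5908.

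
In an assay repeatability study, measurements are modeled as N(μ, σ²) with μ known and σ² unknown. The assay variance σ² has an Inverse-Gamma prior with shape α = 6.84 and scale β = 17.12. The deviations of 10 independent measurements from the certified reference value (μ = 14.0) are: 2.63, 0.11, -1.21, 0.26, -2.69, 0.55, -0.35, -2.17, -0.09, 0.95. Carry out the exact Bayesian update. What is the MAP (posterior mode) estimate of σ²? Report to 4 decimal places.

With known mean μ and an Inverse-Gamma(α, β) prior on σ², the Normal likelihood is conjugate: posterior is Inv-Gamma(α + n/2, β + Σ(xᵢ−μ)²/2).
Σ(xᵢ−μ)² = (2.63)² + (0.11)² + (-1.21)² + (0.26)² + (-2.69)² + (0.55)² + (-0.35)² + (-2.17)² + (-0.09)² + (0.95)² = 21.7413.
Posterior: Inv-Gamma(6.84 + 10/2, 17.12 + 21.7413/2) = Inv-Gamma(11.84, 27.99065).
Mode = β/(α+1) = 27.99065/12.84 = 2.1800.

2.1800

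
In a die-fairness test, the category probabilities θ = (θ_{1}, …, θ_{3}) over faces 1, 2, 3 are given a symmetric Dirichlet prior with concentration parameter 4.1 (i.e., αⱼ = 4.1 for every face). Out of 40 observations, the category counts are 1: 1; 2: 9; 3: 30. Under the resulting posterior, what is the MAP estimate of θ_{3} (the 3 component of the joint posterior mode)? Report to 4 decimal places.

0.6714

The Dirichlet prior is conjugate to the Multinomial likelihood: each posterior αⱼ = prior αⱼ + observed count nⱼ.
Posterior concentration: (5.1, 13.1, 34.1), total = 52.3.
Joint mode component: (α_{3}−1)/(Σα−K) = 33.1/49.3 = 0.6714.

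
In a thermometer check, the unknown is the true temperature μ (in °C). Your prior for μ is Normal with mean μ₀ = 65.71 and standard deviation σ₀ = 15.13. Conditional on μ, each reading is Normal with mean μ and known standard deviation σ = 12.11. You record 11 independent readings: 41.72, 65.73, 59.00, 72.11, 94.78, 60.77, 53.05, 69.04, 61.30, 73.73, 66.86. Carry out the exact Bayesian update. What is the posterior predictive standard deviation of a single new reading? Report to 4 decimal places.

For Normal data with known variance σ², a Normal(μ₀, σ₀²) prior on μ is conjugate. Posterior precision = 1/σ₀² + n/σ²; posterior mean is the precision-weighted average of μ₀ and x̄.
σ₀² = 15.13² = 228.9169, σ² = 12.11² = 146.6521; σ² + n·σ₀² = 146.6521 + 11·228.9169 = 2664.738.
Posterior precision = 1/σ₀² + n/σ² = 1/228.9169 + 11/146.6521 = (σ² + n·σ₀²)/(σ₀²σ²) = 2664.738/(228.9169·146.6521); posterior variance σₙ² = σ₀²σ²/(σ² + n·σ₀²) = 228.9169·146.6521/2664.738 = 12.598291.
Predictive variance for one new observation = σₙ² + σ² = 228.9169·146.6521/2664.738 + 146.6521 = σ²·(σ₀² + 2664.738)/2664.738 = 146.6521·2893.6549/2664.738 = 159.250391; SD = √(146.6521·2893.6549/2664.738) = 12.6194.

12.6194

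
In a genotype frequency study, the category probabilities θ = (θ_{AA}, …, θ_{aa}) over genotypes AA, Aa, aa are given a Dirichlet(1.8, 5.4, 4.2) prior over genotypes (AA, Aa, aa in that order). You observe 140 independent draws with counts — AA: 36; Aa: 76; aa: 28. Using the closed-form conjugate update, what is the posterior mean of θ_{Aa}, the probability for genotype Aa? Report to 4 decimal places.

0.5376

The Dirichlet prior is conjugate to the Multinomial likelihood: each posterior αⱼ = prior αⱼ + observed count nⱼ.
Posterior concentration: (37.8, 81.4, 32.2), total = 151.4.
E[θ_{Aa}|data] = α_{Aa}/Σα = 81.4/151.4 = 0.5376.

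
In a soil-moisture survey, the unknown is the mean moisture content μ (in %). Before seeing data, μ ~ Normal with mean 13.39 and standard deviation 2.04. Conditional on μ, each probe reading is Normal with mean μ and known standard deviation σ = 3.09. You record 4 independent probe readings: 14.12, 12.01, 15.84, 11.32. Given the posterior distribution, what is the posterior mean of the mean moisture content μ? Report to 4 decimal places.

For Normal data with known variance σ², a Normal(μ₀, σ₀²) prior on μ is conjugate. Posterior precision = 1/σ₀² + n/σ²; posterior mean is the precision-weighted average of μ₀ and x̄.
Σxᵢ = 14.12 + 12.01 + 15.84 + 11.32 = 53.29, so n·x̄ = 53.29.
σ₀² = 2.04² = 4.1616, σ² = 3.09² = 9.5481; σ² + n·σ₀² = 9.5481 + 4·4.1616 = 26.1945.
Posterior mean = (μ₀/σ₀² + n·x̄/σ²)/(1/σ₀² + n/σ²) = (σ²·μ₀ + σ₀²·n·x̄)/(σ² + n·σ₀²) = (9.5481·13.39 + 4.1616·53.29)/26.1945 = 349.620723/26.1945 = 13.3471.

13.3471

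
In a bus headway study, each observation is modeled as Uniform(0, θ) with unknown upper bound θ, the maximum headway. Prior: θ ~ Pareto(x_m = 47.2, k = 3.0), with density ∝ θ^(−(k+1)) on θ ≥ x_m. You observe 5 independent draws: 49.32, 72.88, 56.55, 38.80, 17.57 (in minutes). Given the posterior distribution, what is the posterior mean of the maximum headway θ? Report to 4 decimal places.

83.2914

A Pareto(scale x_m, shape k) prior on the upper bound θ of Uniform(0, θ) is conjugate: posterior is Pareto(max(x_m, max xᵢ), k + n).
Sample maximum = 72.88; prior scale x_m = 47.2 → posterior scale = max = 72.88.
Posterior shape = 3.0 + 5 = 8.0.
E[θ|data] = k·x_m/(k−1) = 8.0·72.88/7.0 = 83.2914.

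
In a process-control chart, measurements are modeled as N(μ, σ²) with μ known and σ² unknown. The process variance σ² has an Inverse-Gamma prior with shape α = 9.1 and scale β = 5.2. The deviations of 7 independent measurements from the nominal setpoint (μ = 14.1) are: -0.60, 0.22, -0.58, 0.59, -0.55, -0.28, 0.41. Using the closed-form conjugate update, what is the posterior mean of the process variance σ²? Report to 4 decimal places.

0.5190

With known mean μ and an Inverse-Gamma(α, β) prior on σ², the Normal likelihood is conjugate: posterior is Inv-Gamma(α + n/2, β + Σ(xᵢ−μ)²/2).
Σ(xᵢ−μ)² = (-0.60)² + (0.22)² + (-0.58)² + (0.59)² + (-0.55)² + (-0.28)² + (0.41)² = 1.6419.
Posterior: Inv-Gamma(9.1 + 7/2, 5.2 + 1.6419/2) = Inv-Gamma(12.60, 6.02095).
E[σ²|data] = β/(α−1) = 6.02095/11.60 = 0.5190.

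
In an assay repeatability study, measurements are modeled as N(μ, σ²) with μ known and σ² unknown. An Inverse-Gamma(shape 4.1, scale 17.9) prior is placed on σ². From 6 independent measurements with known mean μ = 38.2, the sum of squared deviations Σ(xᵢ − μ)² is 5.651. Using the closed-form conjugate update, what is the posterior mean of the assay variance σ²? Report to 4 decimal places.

3.3976

With known mean μ and an Inverse-Gamma(α, β) prior on σ², the Normal likelihood is conjugate: posterior is Inv-Gamma(α + n/2, β + Σ(xᵢ−μ)²/2).
Posterior: Inv-Gamma(4.1 + 6/2, 17.9 + 5.651/2) = Inv-Gamma(7.10, 20.7255).
E[σ²|data] = β/(α−1) = 20.7255/6.10 = 3.3976.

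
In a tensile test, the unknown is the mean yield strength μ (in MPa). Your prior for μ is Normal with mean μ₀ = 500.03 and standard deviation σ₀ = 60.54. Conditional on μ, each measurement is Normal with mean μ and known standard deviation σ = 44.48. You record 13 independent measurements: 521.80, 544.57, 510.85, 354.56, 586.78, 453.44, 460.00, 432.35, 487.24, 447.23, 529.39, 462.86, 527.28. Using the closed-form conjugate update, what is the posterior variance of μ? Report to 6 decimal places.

146.122413

For Normal data with known variance σ², a Normal(μ₀, σ₀²) prior on μ is conjugate. Posterior precision = 1/σ₀² + n/σ²; posterior mean is the precision-weighted average of μ₀ and x̄.
σ₀² = 60.54² = 3665.0916, σ² = 44.48² = 1978.4704; σ² + n·σ₀² = 1978.4704 + 13·3665.0916 = 49624.6612.
Posterior precision = 1/σ₀² + n/σ² = 1/3665.0916 + 13/1978.4704 = (σ² + n·σ₀²)/(σ₀²σ²) = 49624.6612/(3665.0916·1978.4704); posterior variance σₙ² = σ₀²σ²/(σ² + n·σ₀²) = 3665.0916·1978.4704/49624.6612 = 146.122413.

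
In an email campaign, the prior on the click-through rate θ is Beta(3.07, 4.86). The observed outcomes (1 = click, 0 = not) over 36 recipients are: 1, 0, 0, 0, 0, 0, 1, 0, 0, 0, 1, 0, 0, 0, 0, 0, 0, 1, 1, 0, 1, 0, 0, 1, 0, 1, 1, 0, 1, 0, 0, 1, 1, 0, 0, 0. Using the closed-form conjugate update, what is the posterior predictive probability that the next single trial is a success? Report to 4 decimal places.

0.3430

The Beta prior is conjugate to a Binomial/Bernoulli likelihood; the update adds successes to α and failures to β.
Posterior: Beta(α+k, β+n−k) = Beta(3.07+12, 4.86+24) = Beta(15.07, 28.86).
For a single future Bernoulli trial, P(success | data) = α/(α+β) = 0.3430.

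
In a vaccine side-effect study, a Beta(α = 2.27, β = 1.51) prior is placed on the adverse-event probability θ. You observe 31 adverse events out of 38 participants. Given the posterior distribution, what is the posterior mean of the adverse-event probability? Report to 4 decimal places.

0.7963

The Beta prior is conjugate to a Binomial/Bernoulli likelihood; the update adds successes to α and failures to β.
Posterior: Beta(α+k, β+n−k) = Beta(2.27+31, 1.51+7) = Beta(33.27, 8.51).
Posterior mean = α/(α+β) = 33.27/41.78 = 0.7963.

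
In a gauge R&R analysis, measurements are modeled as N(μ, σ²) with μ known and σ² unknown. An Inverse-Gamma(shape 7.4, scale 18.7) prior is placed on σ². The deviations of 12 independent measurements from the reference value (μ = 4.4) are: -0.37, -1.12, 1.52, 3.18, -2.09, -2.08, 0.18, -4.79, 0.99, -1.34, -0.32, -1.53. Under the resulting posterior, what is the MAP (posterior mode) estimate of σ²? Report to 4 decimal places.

With known mean μ and an Inverse-Gamma(α, β) prior on σ², the Normal likelihood is conjugate: posterior is Inv-Gamma(α + n/2, β + Σ(xᵢ−μ)²/2).
Σ(xᵢ−μ)² = (-0.37)² + (-1.12)² + (1.52)² + (3.18)² + (-2.09)² + (-2.08)² + (0.18)² + (-4.79)² + (0.99)² + (-1.34)² + (-0.32)² + (-1.53)² = 50.7041.
Posterior: Inv-Gamma(7.4 + 12/2, 18.7 + 50.7041/2) = Inv-Gamma(13.40, 44.05205).
Mode = β/(α+1) = 44.05205/14.40 = 3.0592.

3.0592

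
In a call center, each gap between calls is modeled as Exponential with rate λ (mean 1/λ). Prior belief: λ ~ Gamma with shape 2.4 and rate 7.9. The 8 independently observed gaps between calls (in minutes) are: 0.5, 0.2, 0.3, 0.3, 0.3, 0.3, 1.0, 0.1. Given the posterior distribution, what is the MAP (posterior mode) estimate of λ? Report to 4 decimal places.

0.8624

With a Gamma(shape α, rate β) prior on the exponential rate λ, the posterior after n observations with total T = Σxᵢ is Gamma(α+n, β+T).
Sum of observations T = 3.0 minutes; n = 8.
Posterior: Gamma(2.4+8, 7.9+3.0) = Gamma(10.4, 10.9).
Mode = (α−1)/β = 0.8624.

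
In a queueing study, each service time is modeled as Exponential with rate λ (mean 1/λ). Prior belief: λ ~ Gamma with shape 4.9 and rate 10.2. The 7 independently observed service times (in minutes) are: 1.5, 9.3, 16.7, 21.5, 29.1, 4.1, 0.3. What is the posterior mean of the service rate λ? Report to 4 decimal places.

0.1284

With a Gamma(shape α, rate β) prior on the exponential rate λ, the posterior after n observations with total T = Σxᵢ is Gamma(α+n, β+T).
Sum of observations T = 82.5 minutes; n = 7.
Posterior: Gamma(4.9+7, 10.2+82.5) = Gamma(11.9, 92.7).
Posterior mean of λ = α/β = 11.9/92.7 = 0.1284.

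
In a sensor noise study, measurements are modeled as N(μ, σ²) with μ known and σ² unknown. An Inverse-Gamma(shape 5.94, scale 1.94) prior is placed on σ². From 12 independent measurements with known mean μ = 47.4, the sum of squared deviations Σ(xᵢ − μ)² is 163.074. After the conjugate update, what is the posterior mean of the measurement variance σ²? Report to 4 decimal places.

With known mean μ and an Inverse-Gamma(α, β) prior on σ², the Normal likelihood is conjugate: posterior is Inv-Gamma(α + n/2, β + Σ(xᵢ−μ)²/2).
Posterior: Inv-Gamma(5.94 + 12/2, 1.94 + 163.074/2) = Inv-Gamma(11.94, 83.4770).
E[σ²|data] = β/(α−1) = 83.4770/10.94 = 7.6304.

7.6304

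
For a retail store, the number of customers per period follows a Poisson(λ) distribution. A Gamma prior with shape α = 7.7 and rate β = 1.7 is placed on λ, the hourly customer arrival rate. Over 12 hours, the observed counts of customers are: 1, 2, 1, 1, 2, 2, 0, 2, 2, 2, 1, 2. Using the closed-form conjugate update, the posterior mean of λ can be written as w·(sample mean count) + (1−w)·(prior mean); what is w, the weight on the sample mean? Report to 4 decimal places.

With a Gamma(shape α, rate β) prior, the Poisson likelihood is conjugate: the posterior is Gamma(α + ΣXᵢ, β + n).
Posterior mean = (α₀+S)/(β₀+n) = [n/(β₀+n)]·(S/n) + [β₀/(β₀+n)]·(α₀/β₀), so only n and β₀ enter the weight.
Weight on data w = n/(β₀+n) = 12/(1.7+12) = 12/13.7 = 0.8759.

0.8759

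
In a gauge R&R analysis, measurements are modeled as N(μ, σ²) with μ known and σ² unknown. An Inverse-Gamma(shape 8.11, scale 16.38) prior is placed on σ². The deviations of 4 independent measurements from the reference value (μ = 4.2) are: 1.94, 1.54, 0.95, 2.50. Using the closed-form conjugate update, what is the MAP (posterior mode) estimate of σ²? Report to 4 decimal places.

With known mean μ and an Inverse-Gamma(α, β) prior on σ², the Normal likelihood is conjugate: posterior is Inv-Gamma(α + n/2, β + Σ(xᵢ−μ)²/2).
Σ(xᵢ−μ)² = (1.94)² + (1.54)² + (0.95)² + (2.50)² = 13.2877.
Posterior: Inv-Gamma(8.11 + 4/2, 16.38 + 13.2877/2) = Inv-Gamma(10.11, 23.02385).
Mode = β/(α+1) = 23.02385/11.11 = 2.0724.

2.0724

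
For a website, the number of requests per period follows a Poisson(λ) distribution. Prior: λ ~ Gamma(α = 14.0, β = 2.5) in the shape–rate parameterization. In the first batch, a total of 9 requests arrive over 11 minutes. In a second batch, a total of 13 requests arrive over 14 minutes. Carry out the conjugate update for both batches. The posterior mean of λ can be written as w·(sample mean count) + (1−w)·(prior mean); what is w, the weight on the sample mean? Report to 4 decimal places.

0.9091

With a Gamma(shape α, rate β) prior, the Poisson likelihood is conjugate: the posterior is Gamma(α + ΣXᵢ, β + n).
Total number of minutes: n = 11 + 14 = 25.
Posterior mean = (α₀+S)/(β₀+n) = [n/(β₀+n)]·(S/n) + [β₀/(β₀+n)]·(α₀/β₀), so only n and β₀ enter the weight.
Weight on data w = n/(β₀+n) = 25/(2.5+25) = 25/27.5 = 0.9091.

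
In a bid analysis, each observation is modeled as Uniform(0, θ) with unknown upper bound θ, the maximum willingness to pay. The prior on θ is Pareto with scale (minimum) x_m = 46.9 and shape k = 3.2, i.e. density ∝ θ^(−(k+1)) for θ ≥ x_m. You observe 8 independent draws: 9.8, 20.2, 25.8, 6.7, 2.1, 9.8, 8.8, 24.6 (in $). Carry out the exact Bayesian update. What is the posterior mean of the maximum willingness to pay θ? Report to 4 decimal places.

A Pareto(scale x_m, shape k) prior on the upper bound θ of Uniform(0, θ) is conjugate: posterior is Pareto(max(x_m, max xᵢ), k + n).
Sample maximum = 25.8; prior scale x_m = 46.9 → posterior scale = max = 46.9.
Posterior shape = 3.2 + 8 = 11.2.
E[θ|data] = k·x_m/(k−1) = 11.2·46.9/10.2 = 51.4980.

51.4980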